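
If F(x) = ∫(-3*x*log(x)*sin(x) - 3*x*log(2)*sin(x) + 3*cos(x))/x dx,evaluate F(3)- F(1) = 3*log(6)*cos(3) - 3*log(2)*cos(1)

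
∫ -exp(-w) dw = exp(-w) + C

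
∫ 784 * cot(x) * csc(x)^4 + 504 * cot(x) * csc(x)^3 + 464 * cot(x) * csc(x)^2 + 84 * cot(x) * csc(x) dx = -(84 + 232/sin(x) + 168/sin(x)^2 + 196/sin(x)^3)/sin(x) + C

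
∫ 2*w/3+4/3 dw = w^2/3 + 4*w/3 + C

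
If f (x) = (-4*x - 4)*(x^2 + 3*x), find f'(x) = -12*x^2 - 32*x - 12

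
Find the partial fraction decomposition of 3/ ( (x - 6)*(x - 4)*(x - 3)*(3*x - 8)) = -81/(40*(3*x - 8)) + 1/(x - 3) - 3/(8*(x - 4)) + 1/(20*(x - 6))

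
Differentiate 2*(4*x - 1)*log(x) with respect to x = (8*x*log(x) + 8*x - 2)/x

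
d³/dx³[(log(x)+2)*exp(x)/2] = (x^3*exp(x)*log(x) + 2*x^3*exp(x) + 3*x^2*exp(x) - 3*x*exp(x) + 2*exp(x))/(2*x^3)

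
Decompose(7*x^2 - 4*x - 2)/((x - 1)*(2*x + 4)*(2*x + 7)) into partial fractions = 391/(54*(2*x + 7)) - 17/(9*(x + 2)) + 1/(54*(x - 1))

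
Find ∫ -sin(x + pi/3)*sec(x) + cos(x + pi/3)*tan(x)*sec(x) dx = -sqrt(3)*tan(x)/2 + C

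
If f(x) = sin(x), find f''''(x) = sin(x)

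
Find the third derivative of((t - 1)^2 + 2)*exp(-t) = (-t^2 + 8*t - 15)*exp(-t)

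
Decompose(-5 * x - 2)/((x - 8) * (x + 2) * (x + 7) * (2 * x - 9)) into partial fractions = 28/(299*(2*x - 9)) - 11/(575*(x + 7)) + 4/(325*(x + 2)) - 1/(25*(x - 8))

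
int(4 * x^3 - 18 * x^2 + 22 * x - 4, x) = x^4 - 6*x^3 + 11*x^2 - 4*x + C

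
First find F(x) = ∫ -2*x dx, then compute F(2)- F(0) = -4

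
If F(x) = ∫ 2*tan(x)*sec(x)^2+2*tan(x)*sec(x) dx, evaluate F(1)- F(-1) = 0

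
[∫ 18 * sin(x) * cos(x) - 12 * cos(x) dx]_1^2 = -(-2 + 3*sin(1))^2 + (-2 + 3*sin(2))^2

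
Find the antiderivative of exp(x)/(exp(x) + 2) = log(exp(x)/2 + 1) + C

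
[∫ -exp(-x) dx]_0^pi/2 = -1 + exp(-pi/2)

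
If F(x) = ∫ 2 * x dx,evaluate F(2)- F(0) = 4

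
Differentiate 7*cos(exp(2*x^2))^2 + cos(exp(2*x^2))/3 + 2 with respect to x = -4*x*(14*cos(exp(2*x^2)) + 1/3)*exp(2*x^2)*sin(exp(2*x^2))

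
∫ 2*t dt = t^2 + C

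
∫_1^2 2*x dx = 3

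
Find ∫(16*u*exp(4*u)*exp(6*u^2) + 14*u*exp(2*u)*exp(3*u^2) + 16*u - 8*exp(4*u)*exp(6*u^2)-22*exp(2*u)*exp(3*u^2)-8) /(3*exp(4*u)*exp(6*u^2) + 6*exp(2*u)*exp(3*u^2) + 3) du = (2*(exp(u*(3*u + 2)) + 1)*(4*u^2 - 4*u + 9) + 3)/(3*(exp(u*(3*u + 2)) + 1)) + C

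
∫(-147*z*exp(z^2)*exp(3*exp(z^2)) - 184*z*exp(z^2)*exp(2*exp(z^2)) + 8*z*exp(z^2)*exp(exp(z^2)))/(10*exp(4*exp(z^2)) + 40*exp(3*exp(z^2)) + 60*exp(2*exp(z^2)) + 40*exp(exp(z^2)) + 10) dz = (43*exp(3*exp(z^2)) + 276*exp(2*exp(z^2)) + 368*exp(exp(z^2)) + 120)/(20*(exp(3*exp(z^2)) + 3*exp(2*exp(z^2)) + 3*exp(exp(z^2)) + 1)) + C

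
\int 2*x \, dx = x^2 + C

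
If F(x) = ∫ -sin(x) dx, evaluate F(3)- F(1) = cos(3) - cos(1)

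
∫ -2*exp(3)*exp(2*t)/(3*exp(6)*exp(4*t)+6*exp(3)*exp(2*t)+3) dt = (-9*exp(2*t + 3) - 8)/(3*(exp(2*t + 3) + 1)) + C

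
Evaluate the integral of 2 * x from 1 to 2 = 3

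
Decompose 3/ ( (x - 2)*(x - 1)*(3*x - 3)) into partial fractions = -1/(x - 1) - 1/(x - 1)^2 + 1/(x - 2)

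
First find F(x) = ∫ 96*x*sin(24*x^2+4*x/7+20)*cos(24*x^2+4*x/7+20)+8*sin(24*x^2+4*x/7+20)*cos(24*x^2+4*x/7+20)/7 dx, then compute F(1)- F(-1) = -cos(624/7)/2 + cos(608/7)/2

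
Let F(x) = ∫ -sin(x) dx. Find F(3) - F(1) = cos(3) - cos(1)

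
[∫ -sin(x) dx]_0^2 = -1 + cos(2)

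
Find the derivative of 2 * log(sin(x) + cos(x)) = 2/tan(x + pi/4)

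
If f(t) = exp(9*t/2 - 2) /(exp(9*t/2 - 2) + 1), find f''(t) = (81*exp(9*t/2 - 2) - 81*exp(27*t/2 - 6))/(16*exp(-6)*exp(27*t/2) + 16*exp(-2)*exp(9*t/2) + 4*exp(-8)*exp(18*t) + 24*exp(-4)*exp(9*t) + 4)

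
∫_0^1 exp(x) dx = -1 + E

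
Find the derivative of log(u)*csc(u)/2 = (-u*log(u)*cot(u)*csc(u) + csc(u))/(2*u)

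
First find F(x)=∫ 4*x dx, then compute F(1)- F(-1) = 0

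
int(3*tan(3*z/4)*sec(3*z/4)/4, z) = sec(3*z/4) + C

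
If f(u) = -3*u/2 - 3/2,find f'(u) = -3/2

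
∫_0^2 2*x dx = 4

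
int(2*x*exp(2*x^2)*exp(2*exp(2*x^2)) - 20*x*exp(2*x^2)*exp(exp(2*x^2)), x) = (exp(exp(2*x^2)) - 20)*exp(exp(2*x^2))/4 + C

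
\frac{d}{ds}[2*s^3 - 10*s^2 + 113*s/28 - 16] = 6*s^2 - 20*s + 113/28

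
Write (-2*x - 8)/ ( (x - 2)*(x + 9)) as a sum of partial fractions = -10/(11*(x + 9)) - 12/(11*(x - 2))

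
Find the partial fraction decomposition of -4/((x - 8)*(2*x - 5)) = 8/(11*(2*x - 5)) - 4/(11*(x - 8))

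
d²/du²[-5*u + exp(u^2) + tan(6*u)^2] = 4*u^2*exp(u^2) + 2*exp(u^2) + 216*tan(6*u)^4 + 288*tan(6*u)^2 + 72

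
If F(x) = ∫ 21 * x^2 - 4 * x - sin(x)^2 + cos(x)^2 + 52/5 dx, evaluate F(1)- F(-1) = sin(2) + 174/5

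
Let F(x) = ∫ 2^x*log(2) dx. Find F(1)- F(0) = 1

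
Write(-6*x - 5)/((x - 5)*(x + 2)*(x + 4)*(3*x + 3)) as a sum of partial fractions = -19/(162*(x + 4)) + 1/(6*(x + 2)) - 1/(54*(x + 1)) - 5/(162*(x - 5))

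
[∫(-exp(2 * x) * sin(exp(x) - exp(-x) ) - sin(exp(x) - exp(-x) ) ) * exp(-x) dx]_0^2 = -1 + cos(-exp(2) + exp(-2))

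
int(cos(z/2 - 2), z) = 2*sin(z/2 - 2) + C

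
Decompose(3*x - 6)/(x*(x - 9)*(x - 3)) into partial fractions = -1/(6*(x - 3)) + 7/(18*(x - 9)) - 2/(9*x)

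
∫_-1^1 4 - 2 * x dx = 8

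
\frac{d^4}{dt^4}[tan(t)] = 24*tan(t)^5 + 40*tan(t)^3 + 16*tan(t)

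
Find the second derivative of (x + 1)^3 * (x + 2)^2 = 20*x^3 + 84*x^2 + 114*x + 50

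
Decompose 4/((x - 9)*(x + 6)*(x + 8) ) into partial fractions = 2/(17*(x + 8)) - 2/(15*(x + 6)) + 4/(255*(x - 9))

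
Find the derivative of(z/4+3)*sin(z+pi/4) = z*cos(z + pi/4)/4 + sin(z + pi/4)/4 + 3*cos(z + pi/4)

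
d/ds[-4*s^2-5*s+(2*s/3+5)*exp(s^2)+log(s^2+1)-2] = (4*s^4*exp(s^2) + 30*s^3*exp(s^2) - 24*s^3 + 6*s^2*exp(s^2) - 15*s^2 + 30*s*exp(s^2) - 18*s + 2*exp(s^2) - 15)/(3*s^2 + 3)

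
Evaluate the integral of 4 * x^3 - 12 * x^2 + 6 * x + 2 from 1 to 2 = -2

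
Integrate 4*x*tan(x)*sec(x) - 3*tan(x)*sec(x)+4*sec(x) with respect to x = (4*x - 3)*sec(x) + C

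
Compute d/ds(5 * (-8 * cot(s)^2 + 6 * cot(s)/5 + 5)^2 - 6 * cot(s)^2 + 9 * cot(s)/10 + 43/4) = -1280*cot(s)^5 + 288*cot(s)^4 - 2412*cot(s)^3/5 + 2271*cot(s)^2/10 + 3988*cot(s)/5 - 609/10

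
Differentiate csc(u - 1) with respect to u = -cot(u - 1)*csc(u - 1)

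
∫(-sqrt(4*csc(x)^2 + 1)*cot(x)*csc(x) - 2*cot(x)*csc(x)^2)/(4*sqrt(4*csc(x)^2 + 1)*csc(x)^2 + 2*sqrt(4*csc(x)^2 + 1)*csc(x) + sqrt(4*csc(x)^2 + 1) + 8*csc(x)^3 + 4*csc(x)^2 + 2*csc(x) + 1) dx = (sqrt(4*csc(x)^2 + 1) + 2*csc(x))/(sqrt(4*csc(x)^2 + 1) + 2*csc(x) + 1) + C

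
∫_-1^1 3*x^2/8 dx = 1/4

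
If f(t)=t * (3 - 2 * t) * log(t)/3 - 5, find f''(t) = (-4*t*log(t) - 6*t + 3)/(3*t)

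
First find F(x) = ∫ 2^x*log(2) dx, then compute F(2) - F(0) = 3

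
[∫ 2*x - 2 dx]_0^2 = 0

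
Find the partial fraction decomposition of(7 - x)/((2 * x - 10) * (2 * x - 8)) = -3/(4*(x - 4)) + 1/(2*(x - 5))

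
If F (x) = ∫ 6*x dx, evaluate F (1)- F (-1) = 0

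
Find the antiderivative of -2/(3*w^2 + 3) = 2*acot(w)/3 + C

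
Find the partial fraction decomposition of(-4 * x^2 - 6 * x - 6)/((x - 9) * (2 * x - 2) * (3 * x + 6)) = -5/(99*(x + 2)) + 1/(9*(x - 1)) - 8/(11*(x - 9))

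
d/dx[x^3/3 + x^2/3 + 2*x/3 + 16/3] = x^2 + 2*x/3 + 2/3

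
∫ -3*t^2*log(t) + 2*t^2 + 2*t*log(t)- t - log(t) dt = -t*(log(t) - 1)*(t^2 - t + 1) + C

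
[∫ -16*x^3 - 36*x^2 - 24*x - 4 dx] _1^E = -4*E*(1 + E)^3 + 32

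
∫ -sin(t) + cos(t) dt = sin(t) + cos(t) + C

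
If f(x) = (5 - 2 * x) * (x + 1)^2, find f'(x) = -6*x^2 + 2*x + 8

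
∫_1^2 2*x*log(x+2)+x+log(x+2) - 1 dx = 8*log(2)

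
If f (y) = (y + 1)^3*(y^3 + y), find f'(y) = 6*y^5 + 15*y^4 + 16*y^3 + 12*y^2 + 6*y + 1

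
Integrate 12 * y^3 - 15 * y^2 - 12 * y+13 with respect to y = 3*y^4 - 5*y^3 - 6*y^2 + 13*y + C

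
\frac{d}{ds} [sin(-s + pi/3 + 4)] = -sin(s - 4 + pi/6)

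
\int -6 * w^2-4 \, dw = -2*w^3 - 4*w + C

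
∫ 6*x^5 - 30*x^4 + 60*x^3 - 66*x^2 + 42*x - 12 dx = x^6 - 6*x^5 + 15*x^4 - 22*x^3 + 21*x^2 - 12*x + C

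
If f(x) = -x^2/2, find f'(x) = -x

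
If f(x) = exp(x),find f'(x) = exp(x)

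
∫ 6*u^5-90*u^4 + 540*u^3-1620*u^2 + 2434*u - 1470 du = u^6 - 18*u^5 + 135*u^4 - 540*u^3 + 1217*u^2 - 1470*u + C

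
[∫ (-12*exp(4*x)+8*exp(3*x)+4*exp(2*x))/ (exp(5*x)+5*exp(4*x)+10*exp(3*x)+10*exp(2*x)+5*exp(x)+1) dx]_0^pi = -4*exp(4*pi)/(1 + exp(pi))^4 - 1/4 + 2*exp(2*pi)/(1 + exp(pi))^2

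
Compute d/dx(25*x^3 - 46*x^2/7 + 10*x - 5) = 75*x^2 - 92*x/7 + 10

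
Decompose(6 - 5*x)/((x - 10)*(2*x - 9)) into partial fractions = 3/(2*x - 9) - 4/(x - 10)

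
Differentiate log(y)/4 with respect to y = 1/(4*y)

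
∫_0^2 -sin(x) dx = -1 + cos(2)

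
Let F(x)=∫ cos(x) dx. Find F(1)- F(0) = sin(1)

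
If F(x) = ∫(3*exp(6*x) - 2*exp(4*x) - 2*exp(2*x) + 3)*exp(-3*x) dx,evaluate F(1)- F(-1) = -2*exp(-1) + 2*E + (E - exp(-1))^3 - (-E + exp(-1))^3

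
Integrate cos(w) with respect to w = sin(w) + C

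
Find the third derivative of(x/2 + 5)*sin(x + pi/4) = -x*cos(x + pi/4)/2 - 3*sin(x + pi/4)/2 - 5*cos(x + pi/4)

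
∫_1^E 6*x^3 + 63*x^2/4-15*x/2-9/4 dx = -15/4 + (3*E/4 + 3)*(-exp(2) - E + 1 + 2*exp(3))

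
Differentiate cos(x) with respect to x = -sin(x)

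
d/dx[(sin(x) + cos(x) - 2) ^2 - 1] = 2*cos(2*x) - 4*sqrt(2)*cos(x + pi/4)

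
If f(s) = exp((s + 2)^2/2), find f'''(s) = s^3*exp(s^2/2 + 2*s + 2) + 6*s^2*exp(s^2/2 + 2*s + 2) + 15*s*exp(s^2/2 + 2*s + 2) + 14*exp(s^2/2 + 2*s + 2)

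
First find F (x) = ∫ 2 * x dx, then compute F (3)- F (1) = 8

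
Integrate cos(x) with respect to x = sin(x) + C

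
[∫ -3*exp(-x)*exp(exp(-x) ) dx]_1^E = -3*exp(exp(-1)) + 3*exp(exp(-E))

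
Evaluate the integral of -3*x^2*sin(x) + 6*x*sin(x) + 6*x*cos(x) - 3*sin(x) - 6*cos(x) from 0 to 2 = -3 + 3*cos(2)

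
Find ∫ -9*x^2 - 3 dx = -3*x^3 - 3*x + C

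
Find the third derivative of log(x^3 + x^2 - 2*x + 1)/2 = (3*x^6 + 6*x^5 + 12*x^4 - 25*x^3 - 15*x^2 + 12*x + 1)/(x^9 + 3*x^8 - 3*x^7 - 8*x^6 + 12*x^5 + 3*x^4 - 17*x^3 + 15*x^2 - 6*x + 1)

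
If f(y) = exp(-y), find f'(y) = -exp(-y)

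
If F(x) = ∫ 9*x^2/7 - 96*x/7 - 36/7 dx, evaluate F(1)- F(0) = -81/7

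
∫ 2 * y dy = y^2 + C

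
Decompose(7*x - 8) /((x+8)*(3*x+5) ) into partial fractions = -59/(19*(3*x + 5)) + 64/(19*(x + 8))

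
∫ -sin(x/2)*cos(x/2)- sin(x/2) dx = (cos(x/2) + 1)^2 + C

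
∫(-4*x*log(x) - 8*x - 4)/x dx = -4*(x + 1)*(log(x) + 1) + C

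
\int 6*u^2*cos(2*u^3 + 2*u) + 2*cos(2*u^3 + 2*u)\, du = sin(2*u*(u^2 + 1)) + C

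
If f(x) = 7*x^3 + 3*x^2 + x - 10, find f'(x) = 21*x^2 + 6*x + 1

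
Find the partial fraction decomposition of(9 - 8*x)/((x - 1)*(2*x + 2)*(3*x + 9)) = 11/(16*(x + 3)) - 17/(24*(x + 1)) + 1/(48*(x - 1))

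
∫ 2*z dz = z^2 + C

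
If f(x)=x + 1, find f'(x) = 1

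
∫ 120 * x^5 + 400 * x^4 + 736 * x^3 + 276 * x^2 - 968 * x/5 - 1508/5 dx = 20*x^6 + 80*x^5 + 184*x^4 + 92*x^3 - 484*x^2/5 - 1508*x/5 + C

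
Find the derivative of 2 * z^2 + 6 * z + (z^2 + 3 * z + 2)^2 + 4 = 4*z^3 + 18*z^2 + 30*z + 18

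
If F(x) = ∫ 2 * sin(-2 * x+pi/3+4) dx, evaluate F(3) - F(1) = sqrt(3)*sin(2)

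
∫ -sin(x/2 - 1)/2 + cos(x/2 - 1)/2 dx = sqrt(2)*cos(-x/2 + pi/4 + 1) + C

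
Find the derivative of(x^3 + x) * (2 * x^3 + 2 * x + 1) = 12*x^5 + 16*x^3 + 3*x^2 + 4*x + 1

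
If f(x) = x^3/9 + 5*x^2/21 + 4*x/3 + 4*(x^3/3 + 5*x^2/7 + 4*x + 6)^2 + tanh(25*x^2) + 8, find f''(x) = 40*x^4/3 + 800*x^3/21 - 5000*x^2*sinh(25*x^2)/cosh(25*x^2)^3 + 7472*x^2/49 + 4910*x/21 + 4138/21 + 50/cosh(25*x^2)^2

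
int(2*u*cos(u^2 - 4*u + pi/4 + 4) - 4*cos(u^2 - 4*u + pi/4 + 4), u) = sin((u - 2)^2 + pi/4) + C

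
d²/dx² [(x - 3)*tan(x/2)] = (x*sin(x/2)/(2*cos(x/2)) - 3*sin(x/2)/(2*cos(x/2)) + 1)/cos(x/2)^2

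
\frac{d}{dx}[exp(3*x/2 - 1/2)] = 3*exp(3*x/2 - 1/2)/2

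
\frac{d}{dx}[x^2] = 2*x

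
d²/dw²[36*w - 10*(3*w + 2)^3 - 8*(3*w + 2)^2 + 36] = -1620*w - 1224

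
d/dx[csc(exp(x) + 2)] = -exp(x)*cot(exp(x) + 2)*csc(exp(x) + 2)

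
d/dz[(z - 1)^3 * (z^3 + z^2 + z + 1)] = 6*z^5 - 10*z^4 + 4*z^3 - 2*z + 2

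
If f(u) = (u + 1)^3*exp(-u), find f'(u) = (-u^3 + 3*u + 2)*exp(-u)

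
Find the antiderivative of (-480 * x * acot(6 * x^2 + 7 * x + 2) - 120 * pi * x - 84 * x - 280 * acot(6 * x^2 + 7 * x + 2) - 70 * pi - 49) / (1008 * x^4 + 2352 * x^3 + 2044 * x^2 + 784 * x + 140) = 5*(4*acot(6*x^2 + 7*x + 2) + pi)^2/112 + acot(6*x^2 + 7*x + 2)/4 + C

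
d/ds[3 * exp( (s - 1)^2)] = 6*s*exp(s^2 - 2*s + 1) - 6*exp(s^2 - 2*s + 1)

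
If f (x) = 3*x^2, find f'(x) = 6*x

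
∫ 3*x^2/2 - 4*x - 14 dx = x^3/2 - 2*x^2 - 14*x + C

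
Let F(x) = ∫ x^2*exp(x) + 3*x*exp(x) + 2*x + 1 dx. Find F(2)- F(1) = -E + 4 + 5*exp(2)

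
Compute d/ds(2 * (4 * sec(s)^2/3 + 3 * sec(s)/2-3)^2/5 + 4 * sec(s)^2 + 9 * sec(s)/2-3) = (81 + 306/cos(s) + 432/cos(s)^2 + 256/cos(s)^3)*sin(s)/(90*cos(s)^2)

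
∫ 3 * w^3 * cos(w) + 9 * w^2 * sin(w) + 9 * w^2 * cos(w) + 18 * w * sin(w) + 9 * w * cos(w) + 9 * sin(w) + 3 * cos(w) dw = 3*(w + 1)^3*sin(w) + C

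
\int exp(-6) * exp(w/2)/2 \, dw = exp(w/2 - 6) + C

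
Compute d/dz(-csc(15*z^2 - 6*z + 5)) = 12*(5*z - 1)*cos(15*z^2 - 6*z + 5)/(1 - cos(30*z^2 - 12*z + 10))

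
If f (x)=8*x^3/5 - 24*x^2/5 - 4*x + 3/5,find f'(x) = 24*x^2/5 - 48*x/5 - 4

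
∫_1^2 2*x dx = 3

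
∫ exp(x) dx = exp(x) + C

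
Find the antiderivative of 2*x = x^2 + C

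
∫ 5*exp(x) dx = 5*exp(x) + C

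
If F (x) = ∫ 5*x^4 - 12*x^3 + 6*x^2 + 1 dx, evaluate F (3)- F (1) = 56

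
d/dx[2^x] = 2^x*log(2)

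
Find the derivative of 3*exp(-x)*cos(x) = (-3*sin(x) - 3*cos(x))*exp(-x)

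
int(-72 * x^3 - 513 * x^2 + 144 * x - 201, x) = -18*x^4 - 171*x^3 + 72*x^2 - 201*x + C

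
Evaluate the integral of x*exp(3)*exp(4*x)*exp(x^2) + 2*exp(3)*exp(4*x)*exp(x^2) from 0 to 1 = -exp(3)/2 + exp(8)/2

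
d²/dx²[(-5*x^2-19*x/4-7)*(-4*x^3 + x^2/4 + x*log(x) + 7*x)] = (3200*x^4 + 1704*x^3 - 240*x^2*log(x) - 593*x^2 - 76*x*log(x) - 674*x - 56)/(8*x)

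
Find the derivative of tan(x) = cos(x)^(-2)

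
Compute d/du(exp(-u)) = -exp(-u)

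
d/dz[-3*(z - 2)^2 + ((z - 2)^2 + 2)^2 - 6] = 4*z^3 - 24*z^2 + 50*z - 36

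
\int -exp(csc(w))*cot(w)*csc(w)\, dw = exp(csc(w)) + C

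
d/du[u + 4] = 1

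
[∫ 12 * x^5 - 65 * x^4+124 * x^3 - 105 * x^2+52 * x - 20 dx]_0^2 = -8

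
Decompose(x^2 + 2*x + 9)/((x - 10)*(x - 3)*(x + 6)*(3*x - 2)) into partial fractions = 291/(3920*(3*x - 2)) - 11/(960*(x + 6)) - 8/(147*(x - 3)) + 129/(3136*(x - 10))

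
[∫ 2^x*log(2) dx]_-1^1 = 3/2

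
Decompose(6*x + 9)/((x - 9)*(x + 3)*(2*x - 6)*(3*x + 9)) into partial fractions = 5/(576*(x + 3)) - 1/(48*(x + 3)^2) - 1/(48*(x - 3)) + 7/(576*(x - 9))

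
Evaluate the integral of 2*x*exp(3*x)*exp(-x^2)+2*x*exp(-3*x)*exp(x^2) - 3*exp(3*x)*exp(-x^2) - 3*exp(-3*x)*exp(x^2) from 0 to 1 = -exp(2) + exp(-2)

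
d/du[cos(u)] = -sin(u)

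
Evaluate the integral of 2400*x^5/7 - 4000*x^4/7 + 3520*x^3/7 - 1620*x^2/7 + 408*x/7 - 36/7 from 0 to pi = -60*pi^2 - 144/7 + 36*pi + 60*pi^3 + (-20*pi^3 - 12*pi + 12 + 20*pi^2)^2/7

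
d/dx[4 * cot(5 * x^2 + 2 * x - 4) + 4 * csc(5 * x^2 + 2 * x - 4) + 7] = -40*x*cot(5*x^2 + 2*x - 4)^2 - 40*x*cot(5*x^2 + 2*x - 4)*csc(5*x^2 + 2*x - 4) - 40*x - 8*cot(5*x^2 + 2*x - 4)^2 - 8*cot(5*x^2 + 2*x - 4)*csc(5*x^2 + 2*x - 4) - 8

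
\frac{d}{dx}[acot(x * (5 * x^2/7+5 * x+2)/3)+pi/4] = (-315*x^2 - 1470*x - 294)/(25*x^6 + 350*x^5 + 1365*x^4 + 980*x^3 + 196*x^2 + 441)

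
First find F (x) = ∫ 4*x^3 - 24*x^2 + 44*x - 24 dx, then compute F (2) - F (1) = 1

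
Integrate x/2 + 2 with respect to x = x^2/4 + 2*x + C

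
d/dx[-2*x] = -2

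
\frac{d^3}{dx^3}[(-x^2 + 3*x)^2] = 24*x - 36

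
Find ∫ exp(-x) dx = -exp(-x) + C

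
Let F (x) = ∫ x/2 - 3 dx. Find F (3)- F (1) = -4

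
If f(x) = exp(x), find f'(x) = exp(x)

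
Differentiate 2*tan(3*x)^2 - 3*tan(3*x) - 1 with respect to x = 3*(4*sin(3*x)/cos(3*x) - 3)/cos(3*x)^2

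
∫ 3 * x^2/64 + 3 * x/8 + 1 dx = x^3/64 + 3*x^2/16 + x + C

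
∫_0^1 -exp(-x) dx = -1 + exp(-1)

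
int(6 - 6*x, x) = -3*x^2 + 6*x + C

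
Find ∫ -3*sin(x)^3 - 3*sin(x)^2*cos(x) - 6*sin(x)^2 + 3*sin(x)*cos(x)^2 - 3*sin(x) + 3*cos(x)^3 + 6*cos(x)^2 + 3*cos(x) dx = (sqrt(2)*sin(x + pi/4) + 1)^3 + C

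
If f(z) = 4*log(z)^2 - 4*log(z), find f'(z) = (8*log(z) - 4)/z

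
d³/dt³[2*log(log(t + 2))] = (4*log(t + 2)^2 + 6*log(t + 2) + 4)/(t^3*log(t + 2)^3 + 6*t^2*log(t + 2)^3 + 12*t*log(t + 2)^3 + 8*log(t + 2)^3)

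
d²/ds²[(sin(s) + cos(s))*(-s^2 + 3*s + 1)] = s^2*sin(s) + s^2*cos(s) + s*sin(s) - 7*s*cos(s) - 9*sin(s) + 3*cos(s)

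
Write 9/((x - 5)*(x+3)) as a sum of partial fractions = -9/(8*(x + 3)) + 9/(8*(x - 5))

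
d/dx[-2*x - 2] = -2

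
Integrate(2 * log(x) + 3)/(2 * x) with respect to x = (log(x) + 3)*log(x)/2 + C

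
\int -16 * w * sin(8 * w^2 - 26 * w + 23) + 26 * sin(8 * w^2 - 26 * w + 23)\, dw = cos(8*w^2 - 26*w + 23) + C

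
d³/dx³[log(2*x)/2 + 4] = x^(-3)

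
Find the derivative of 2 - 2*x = -2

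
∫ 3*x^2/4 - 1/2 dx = x^3/4 - x/2 + C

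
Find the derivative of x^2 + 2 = 2*x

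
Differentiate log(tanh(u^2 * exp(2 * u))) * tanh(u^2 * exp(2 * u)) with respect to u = 2*u*(u*log(tanh(u^2*exp(2*u))) + u + log(tanh(u^2*exp(2*u))) + 1)*exp(2*u)/cosh(u^2*exp(2*u))^2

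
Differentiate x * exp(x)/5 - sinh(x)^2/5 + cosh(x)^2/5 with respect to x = x*exp(x)/5 + exp(x)/5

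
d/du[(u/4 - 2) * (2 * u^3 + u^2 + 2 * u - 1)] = 2*u^3 - 45*u^2/4 - 3*u - 17/4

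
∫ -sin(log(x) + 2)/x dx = cos(log(x) + 2) + C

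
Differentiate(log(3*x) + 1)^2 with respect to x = (2*log(x) + 2 + 2*log(3))/x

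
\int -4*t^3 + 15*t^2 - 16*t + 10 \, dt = -t^4 + 5*t^3 - 8*t^2 + 10*t + C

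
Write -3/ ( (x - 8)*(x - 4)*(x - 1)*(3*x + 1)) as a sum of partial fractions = 81/(1300*(3*x + 1)) - 1/(28*(x - 1)) + 1/(52*(x - 4)) - 3/(700*(x - 8))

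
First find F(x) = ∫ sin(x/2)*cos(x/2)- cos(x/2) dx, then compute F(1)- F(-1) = -4*sin(1/2)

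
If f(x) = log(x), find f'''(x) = 2/x^3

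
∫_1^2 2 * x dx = 3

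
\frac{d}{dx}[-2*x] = -2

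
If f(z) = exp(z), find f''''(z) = exp(z)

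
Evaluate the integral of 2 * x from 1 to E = -1 + exp(2)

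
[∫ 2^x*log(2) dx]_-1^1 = 3/2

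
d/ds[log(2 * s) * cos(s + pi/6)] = (-s*log(s)*sin(s + pi/6) - s*log(2)*sin(s + pi/6) + cos(s + pi/6))/s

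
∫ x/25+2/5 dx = x^2/50 + 2*x/5 + C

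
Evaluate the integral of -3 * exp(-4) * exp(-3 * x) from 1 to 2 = -exp(-7) + exp(-10)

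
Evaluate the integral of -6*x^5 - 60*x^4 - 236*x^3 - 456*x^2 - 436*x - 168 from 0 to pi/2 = -(pi/2 + 2)^6 - 2*(pi/2 + 2)^2 + 56 + (pi/2 + 2)^4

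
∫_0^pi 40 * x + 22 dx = -6 + (2 + 4*pi)*(3 + 5*pi)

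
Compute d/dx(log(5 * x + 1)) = 5/(5*x + 1)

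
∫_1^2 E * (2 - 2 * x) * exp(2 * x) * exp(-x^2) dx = E - exp(2)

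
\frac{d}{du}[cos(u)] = -sin(u)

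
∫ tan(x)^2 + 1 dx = tan(x) + C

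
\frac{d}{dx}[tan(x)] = cos(x)^(-2)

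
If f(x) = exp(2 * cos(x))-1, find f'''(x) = 2*(-4*sin(x)^2 + 6*cos(x) + 1)*exp(2*cos(x))*sin(x)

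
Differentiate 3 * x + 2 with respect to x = 3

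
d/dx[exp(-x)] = -exp(-x)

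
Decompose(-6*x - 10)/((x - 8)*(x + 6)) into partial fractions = -13/(7*(x + 6)) - 29/(7*(x - 8))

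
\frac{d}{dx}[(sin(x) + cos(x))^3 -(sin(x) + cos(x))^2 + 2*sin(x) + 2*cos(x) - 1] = 3*sqrt(2)*sin(3*x + pi/4)/2 - 2*cos(2*x) + 7*sqrt(2)*cos(x + pi/4)/2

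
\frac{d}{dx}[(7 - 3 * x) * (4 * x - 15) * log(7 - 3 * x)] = -24*x*log(7 - 3*x) - 12*x + 73*log(7 - 3*x) + 45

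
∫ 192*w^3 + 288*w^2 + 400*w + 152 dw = 48*w^4 + 96*w^3 + 200*w^2 + 152*w + C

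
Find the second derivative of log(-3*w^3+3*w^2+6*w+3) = (-3*w^4 + 4*w^3 - 2*w^2 - 10*w - 2)/(w^6 - 2*w^5 - 3*w^4 + 2*w^3 + 6*w^2 + 4*w + 1)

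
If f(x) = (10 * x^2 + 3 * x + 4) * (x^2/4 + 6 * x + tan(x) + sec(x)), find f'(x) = 10*x^3 + 10*x^2*tan(x)^2 + 10*x^2*tan(x)*sec(x) + 769*x^2/4 + 3*x*tan(x)^2 + 3*x*tan(x)*sec(x) + 20*x*tan(x) + 20*x*sec(x) + 41*x + 4*tan(x)^2 + 4*tan(x)*sec(x) + 3*tan(x) + 3*sec(x) + 28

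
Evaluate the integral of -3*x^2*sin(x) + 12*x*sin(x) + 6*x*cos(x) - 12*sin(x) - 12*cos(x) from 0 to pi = -12 - 3*(-2 + pi)^2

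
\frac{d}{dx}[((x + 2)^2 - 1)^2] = 4*x^3 + 24*x^2 + 44*x + 24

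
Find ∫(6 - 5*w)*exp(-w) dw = (5*w - 1)*exp(-w) + C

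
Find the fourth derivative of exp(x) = exp(x)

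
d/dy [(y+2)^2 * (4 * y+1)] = 12*y^2 + 34*y + 20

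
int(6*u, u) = 3*u^2 + C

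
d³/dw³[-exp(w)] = -exp(w)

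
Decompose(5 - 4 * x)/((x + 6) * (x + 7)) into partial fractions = -33/(x + 7) + 29/(x + 6)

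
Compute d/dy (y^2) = 2*y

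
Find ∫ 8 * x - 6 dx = 4*x^2 - 6*x + C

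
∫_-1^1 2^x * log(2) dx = 3/2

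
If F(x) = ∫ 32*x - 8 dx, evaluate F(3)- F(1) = 112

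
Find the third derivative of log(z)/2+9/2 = z^(-3)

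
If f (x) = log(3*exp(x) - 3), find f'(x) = exp(x)/(exp(x) - 1)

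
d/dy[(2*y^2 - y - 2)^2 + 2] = 16*y^3 - 12*y^2 - 14*y + 4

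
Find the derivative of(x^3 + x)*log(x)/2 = 3*x^2*log(x)/2 + x^2/2 + log(x)/2 + 1/2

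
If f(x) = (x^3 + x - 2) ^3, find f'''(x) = 504*x^6 + 630*x^4 - 720*x^3 + 180*x^2 - 288*x + 78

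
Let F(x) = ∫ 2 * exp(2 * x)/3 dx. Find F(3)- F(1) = -exp(2)/3 + exp(6)/3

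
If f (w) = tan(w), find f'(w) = cos(w)^(-2)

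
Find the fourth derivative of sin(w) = sin(w)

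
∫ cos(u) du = sin(u) + C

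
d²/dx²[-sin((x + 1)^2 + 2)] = 4*x^2*sin(x^2 + 2*x + 3) + 8*x*sin(x^2 + 2*x + 3) + 4*sin(x^2 + 2*x + 3) - 2*cos(x^2 + 2*x + 3)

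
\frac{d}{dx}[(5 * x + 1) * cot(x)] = -5*x/sin(x)^2 + 5/tan(x) - 1/sin(x)^2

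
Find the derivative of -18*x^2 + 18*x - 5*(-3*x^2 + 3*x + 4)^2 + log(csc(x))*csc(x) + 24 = -180*x^3 + 270*x^2 + 114*x - log(csc(x))*cot(x)*csc(x) - cot(x)*csc(x) - 102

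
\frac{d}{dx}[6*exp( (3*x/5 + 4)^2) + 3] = 108*x*exp(9*x^2/25 + 24*x/5 + 16)/25 + 144*exp(9*x^2/25 + 24*x/5 + 16)/5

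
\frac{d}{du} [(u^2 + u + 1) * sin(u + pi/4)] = u^2*cos(u + pi/4) + sqrt(2)*u*sin(u)/2 + 3*sqrt(2)*u*cos(u)/2 + sqrt(2)*cos(u)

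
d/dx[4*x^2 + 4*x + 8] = 8*x + 4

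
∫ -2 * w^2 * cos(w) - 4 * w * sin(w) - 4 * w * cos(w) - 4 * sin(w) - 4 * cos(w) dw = (-2*w^2 - 4*w - 4)*sin(w) + C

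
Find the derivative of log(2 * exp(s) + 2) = exp(s)/(exp(s) + 1)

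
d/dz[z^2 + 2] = 2*z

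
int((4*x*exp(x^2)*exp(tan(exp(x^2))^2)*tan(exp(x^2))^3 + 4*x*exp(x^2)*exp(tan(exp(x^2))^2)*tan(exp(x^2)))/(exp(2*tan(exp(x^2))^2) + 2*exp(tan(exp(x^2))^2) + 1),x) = exp(tan(exp(x^2))^2)/(exp(tan(exp(x^2))^2) + 1) + C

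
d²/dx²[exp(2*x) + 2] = 4*exp(2*x)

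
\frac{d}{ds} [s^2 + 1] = 2*s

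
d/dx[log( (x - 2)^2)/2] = 1/(x - 2)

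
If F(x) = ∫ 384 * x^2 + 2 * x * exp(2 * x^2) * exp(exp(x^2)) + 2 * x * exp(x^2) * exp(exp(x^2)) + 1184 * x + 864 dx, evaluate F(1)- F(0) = -E + exp(1 + E) + 1584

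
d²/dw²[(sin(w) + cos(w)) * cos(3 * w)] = -2*sqrt(2)*(3*sin(3*w)*cos(w + pi/4) + 5*sin(w + pi/4)*cos(3*w))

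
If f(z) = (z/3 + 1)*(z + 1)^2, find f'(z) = z^2 + 10*z/3 + 7/3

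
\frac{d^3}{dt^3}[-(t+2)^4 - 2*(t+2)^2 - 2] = -24*t - 48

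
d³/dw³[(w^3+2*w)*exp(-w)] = (-w^3 + 9*w^2 - 20*w + 12)*exp(-w)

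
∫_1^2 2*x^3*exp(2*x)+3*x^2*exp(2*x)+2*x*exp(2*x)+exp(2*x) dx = -2*exp(2) + 10*exp(4)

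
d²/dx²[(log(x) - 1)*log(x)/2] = (3 - 2*log(x))/(2*x^2)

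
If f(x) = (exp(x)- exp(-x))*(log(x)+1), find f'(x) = (x*exp(2*x)*log(x) + x*exp(2*x) + x*log(x) + x + exp(2*x) - 1)*exp(-x)/x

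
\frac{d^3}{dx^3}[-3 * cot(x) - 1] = 18*cot(x)^4 + 24*cot(x)^2 + 6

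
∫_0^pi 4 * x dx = 2*pi^2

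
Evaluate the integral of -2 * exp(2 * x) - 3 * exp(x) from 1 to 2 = -(2 + exp(2))^2 - E + exp(2) + (2 + E)^2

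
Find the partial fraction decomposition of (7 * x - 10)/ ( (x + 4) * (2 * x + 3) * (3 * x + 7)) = 237/(25*(3*x + 7)) - 82/(25*(2*x + 3)) - 38/(25*(x + 4))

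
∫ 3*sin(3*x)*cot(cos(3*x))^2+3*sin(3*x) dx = cot(cos(3*x)) + C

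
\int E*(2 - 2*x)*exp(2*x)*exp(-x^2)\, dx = exp(2 - (x - 1)^2) + C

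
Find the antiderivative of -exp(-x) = exp(-x) + C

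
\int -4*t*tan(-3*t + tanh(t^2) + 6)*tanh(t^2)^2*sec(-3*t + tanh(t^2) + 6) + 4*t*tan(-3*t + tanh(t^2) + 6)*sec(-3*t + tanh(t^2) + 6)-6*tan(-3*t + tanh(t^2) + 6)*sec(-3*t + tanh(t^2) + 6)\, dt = 2*sec(-3*t + tanh(t^2) + 6) + C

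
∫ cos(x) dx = sin(x) + C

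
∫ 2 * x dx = x^2 + C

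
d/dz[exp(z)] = exp(z)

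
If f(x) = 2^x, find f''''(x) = 2^x*log(2)^4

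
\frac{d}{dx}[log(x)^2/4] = log(x)/(2*x)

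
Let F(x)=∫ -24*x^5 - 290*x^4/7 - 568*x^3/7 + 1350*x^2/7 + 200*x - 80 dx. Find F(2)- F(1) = -1002/7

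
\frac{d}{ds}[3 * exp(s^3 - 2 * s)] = 9*s^2*exp(s^3 - 2*s) - 6*exp(s^3 - 2*s)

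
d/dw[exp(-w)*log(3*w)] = (-w*log(w) - w*log(3) + 1)*exp(-w)/w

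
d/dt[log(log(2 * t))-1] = 1/(t*log(t) + t*log(2))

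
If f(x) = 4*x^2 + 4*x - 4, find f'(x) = 8*x + 4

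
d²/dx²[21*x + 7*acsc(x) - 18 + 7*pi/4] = (14*x^2 - 7)/(x^5*sqrt(1 - 1/x^2) - x^3*sqrt(1 - 1/x^2))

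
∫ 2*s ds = s^2 + C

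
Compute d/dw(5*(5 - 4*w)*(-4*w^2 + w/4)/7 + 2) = 240*w^2/7 - 30*w + 25/28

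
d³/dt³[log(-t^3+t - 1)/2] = (3*t^6 + 3*t^4 - 21*t^3 + 3*t^2 + 3*t + 2)/(t^9 - 3*t^7 + 3*t^6 + 3*t^5 - 6*t^4 + 2*t^3 + 3*t^2 - 3*t + 1)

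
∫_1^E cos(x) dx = -sin(1) + sin(E)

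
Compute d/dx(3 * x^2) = 6*x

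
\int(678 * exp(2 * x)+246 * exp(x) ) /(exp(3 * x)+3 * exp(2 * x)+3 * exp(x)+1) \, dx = 6*(89*exp(2*x) + 65*exp(x) + 12)/(exp(2*x) + 2*exp(x) + 1) + C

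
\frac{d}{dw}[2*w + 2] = 2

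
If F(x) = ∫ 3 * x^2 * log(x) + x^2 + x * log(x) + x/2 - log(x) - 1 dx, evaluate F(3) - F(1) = 57*log(3)/2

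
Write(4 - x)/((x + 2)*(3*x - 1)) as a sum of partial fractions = 11/(7*(3*x - 1)) - 6/(7*(x + 2))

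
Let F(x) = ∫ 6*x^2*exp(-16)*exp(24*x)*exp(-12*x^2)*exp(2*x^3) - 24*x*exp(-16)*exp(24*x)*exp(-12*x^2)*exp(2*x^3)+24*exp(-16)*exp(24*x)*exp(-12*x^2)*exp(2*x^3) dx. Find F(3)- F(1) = -exp(-2) + exp(2)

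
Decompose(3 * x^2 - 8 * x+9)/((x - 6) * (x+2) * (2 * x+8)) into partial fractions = 89/(40*(x + 4)) - 37/(32*(x + 2)) + 69/(160*(x - 6))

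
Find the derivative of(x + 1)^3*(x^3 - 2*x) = 6*x^5 + 15*x^4 + 4*x^3 - 15*x^2 - 12*x - 2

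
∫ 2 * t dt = t^2 + C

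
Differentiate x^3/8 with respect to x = 3*x^2/8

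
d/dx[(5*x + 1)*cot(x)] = -5*x/sin(x)^2 + 5/tan(x) - 1/sin(x)^2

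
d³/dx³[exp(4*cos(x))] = 4*(-16*sin(x)^2 + 12*cos(x) + 1)*exp(4*cos(x))*sin(x)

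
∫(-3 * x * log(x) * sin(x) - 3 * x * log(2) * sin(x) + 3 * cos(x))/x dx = 3*log(2*x)*cos(x) + C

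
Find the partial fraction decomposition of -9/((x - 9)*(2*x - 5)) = 18/(13*(2*x - 5)) - 9/(13*(x - 9))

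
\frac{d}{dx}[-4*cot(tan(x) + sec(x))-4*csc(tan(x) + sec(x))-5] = 4*(sin(x)*cos(tan(x) + 1/cos(x)) + sin(x) + cos(tan(x) + 1/cos(x)) + 1)/(sin(tan(x) + 1/cos(x))^2*cos(x)^2)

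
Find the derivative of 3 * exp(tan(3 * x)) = 9*exp(tan(3*x))/cos(3*x)^2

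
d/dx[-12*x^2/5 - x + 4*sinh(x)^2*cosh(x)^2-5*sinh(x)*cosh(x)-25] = -24*x/5 + 2*sinh(4*x) - 5*cosh(2*x) - 1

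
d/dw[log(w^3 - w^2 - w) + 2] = (3*w^2 - 2*w - 1)/(w^3 - w^2 - w)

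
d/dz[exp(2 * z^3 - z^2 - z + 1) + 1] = 6*z^2*exp(2*z^3 - z^2 - z + 1) - 2*z*exp(2*z^3 - z^2 - z + 1) - exp(2*z^3 - z^2 - z + 1)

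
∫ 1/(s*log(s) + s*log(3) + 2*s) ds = log(log(3*s) + 2) + C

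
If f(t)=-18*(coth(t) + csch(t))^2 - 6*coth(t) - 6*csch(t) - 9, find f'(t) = 6*(6*sinh(t) + cosh(t) + 1 + 12/tanh(t) + 12/sinh(t))/sinh(t)^2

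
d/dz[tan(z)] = cos(z)^(-2)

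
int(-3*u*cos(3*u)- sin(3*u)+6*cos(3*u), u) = (2 - u)*sin(3*u) + C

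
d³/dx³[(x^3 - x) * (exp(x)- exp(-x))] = (x^3*exp(2*x) + x^3 + 9*x^2*exp(2*x) - 9*x^2 + 17*x*exp(2*x) + 17*x + 3*exp(2*x) - 3)*exp(-x)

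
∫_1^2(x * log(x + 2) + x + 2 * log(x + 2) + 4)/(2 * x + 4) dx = -5*log(3)/2 + 6*log(2)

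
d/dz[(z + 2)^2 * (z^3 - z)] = 5*z^4 + 16*z^3 + 9*z^2 - 8*z - 4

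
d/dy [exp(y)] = exp(y)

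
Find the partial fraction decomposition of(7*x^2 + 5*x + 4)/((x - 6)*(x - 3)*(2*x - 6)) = -223/(18*(x - 3)) - 41/(3*(x - 3)^2) + 143/(9*(x - 6))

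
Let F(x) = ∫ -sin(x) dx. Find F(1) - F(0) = -1 + cos(1)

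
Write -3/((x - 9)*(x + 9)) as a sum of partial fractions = 1/(6*(x + 9)) - 1/(6*(x - 9))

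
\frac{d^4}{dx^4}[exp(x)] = exp(x)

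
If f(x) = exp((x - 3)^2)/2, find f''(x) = 2*x^2*exp(x^2 - 6*x + 9) - 12*x*exp(x^2 - 6*x + 9) + 19*exp(x^2 - 6*x + 9)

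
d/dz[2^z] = 2^z*log(2)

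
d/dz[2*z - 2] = 2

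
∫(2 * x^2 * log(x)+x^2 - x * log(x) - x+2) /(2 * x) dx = (x^2 - x + 2)*log(x)/2 + C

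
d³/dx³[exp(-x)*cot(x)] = -(5 + 7/tan(x) + 11/tan(x)^2 + 6/tan(x)^3 + 6/tan(x)^4)*exp(-x)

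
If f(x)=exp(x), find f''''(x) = exp(x)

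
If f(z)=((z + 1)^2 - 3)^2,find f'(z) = 4*z^3 + 12*z^2 - 8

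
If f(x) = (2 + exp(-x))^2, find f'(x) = (-4*exp(x) - 2)*exp(-2*x)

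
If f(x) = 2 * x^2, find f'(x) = 4*x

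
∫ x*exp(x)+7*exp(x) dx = (x + 6)*exp(x) + C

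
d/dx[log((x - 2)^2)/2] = 1/(x - 2)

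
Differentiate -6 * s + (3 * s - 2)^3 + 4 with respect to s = 81*s^2 - 108*s + 30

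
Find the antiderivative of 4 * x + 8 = 2*x^2 + 8*x + C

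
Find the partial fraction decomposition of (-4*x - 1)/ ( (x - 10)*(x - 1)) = 5/(9*(x - 1)) - 41/(9*(x - 10))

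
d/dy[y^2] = 2*y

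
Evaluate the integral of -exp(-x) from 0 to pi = -1 + exp(-pi)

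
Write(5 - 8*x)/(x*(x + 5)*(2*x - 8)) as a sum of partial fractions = 1/(2*(x + 5)) - 3/(8*(x - 4)) - 1/(8*x)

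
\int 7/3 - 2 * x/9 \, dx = -x^2/9 + 7*x/3 + C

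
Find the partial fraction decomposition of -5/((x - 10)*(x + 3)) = 5/(13*(x + 3)) - 5/(13*(x - 10))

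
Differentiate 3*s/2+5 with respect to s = 3/2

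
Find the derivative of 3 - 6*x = -6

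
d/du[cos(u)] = -sin(u)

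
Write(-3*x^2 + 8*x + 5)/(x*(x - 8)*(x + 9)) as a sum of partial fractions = -310/(153*(x + 9)) - 123/(136*(x - 8)) - 5/(72*x)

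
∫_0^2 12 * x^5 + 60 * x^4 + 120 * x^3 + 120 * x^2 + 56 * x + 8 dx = 1440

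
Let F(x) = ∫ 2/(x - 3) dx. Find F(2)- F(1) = -log(4)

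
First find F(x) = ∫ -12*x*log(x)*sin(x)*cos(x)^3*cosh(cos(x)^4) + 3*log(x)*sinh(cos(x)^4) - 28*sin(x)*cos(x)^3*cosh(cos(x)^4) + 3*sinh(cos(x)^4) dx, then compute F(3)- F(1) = -7*sinh(cos(1)^4) + (7 + 9*log(3))*sinh(cos(3)^4)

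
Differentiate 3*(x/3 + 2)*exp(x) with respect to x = x*exp(x) + 7*exp(x)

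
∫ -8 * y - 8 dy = -4*y^2 - 8*y + C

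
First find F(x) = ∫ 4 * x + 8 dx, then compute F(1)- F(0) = 10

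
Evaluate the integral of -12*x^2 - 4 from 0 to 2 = -40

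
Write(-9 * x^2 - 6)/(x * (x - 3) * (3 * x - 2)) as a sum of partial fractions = 45/(7*(3*x - 2)) - 29/(7*(x - 3)) - 1/x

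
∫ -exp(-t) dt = exp(-t) + C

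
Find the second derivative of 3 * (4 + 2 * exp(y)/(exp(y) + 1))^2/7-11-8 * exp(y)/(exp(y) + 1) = (-16*exp(3*y) + 48*exp(2*y) - 8*exp(y))/(7*exp(4*y) + 28*exp(3*y) + 42*exp(2*y) + 28*exp(y) + 7)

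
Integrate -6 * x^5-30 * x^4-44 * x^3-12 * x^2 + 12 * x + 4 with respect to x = -x^6 - 6*x^5 - 11*x^4 - 4*x^3 + 6*x^2 + 4*x + C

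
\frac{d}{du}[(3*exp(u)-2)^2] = 18*exp(2*u) - 12*exp(u)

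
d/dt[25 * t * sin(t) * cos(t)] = 25*t*cos(2*t) + 25*sin(2*t)/2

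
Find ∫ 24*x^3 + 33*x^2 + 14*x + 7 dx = 6*x^4 + 11*x^3 + 7*x^2 + 7*x + C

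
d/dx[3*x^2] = 6*x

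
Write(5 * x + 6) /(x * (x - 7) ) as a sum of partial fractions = 41/(7*(x - 7)) - 6/(7*x)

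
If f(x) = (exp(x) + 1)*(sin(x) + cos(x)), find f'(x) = 2*exp(x)*cos(x) - sin(x) + cos(x)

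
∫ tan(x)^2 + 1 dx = tan(x) + C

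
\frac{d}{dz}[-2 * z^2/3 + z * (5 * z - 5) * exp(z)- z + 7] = 5*z^2*exp(z) + 5*z*exp(z) - 4*z/3 - 5*exp(z) - 1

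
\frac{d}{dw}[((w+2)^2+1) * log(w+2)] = (2*w^2*log(w + 2) + w^2 + 8*w*log(w + 2) + 4*w + 8*log(w + 2) + 5)/(w + 2)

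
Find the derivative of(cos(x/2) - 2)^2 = 2*sin(x/2) - sin(x)/2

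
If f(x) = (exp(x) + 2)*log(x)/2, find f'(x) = (x*exp(x)*log(x) + exp(x) + 2)/(2*x)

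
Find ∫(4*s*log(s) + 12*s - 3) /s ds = (4*s - 3)*(log(s) + 2) + C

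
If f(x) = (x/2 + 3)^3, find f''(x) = 3*x/4 + 9/2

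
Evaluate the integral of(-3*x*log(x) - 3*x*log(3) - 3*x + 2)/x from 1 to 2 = -4*log(6) + log(3)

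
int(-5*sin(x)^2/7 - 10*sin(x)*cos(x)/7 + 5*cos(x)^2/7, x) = 5*sqrt(2)*sin(2*x + pi/4)/14 + C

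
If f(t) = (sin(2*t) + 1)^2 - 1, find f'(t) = 2*sin(4*t) + 4*cos(2*t)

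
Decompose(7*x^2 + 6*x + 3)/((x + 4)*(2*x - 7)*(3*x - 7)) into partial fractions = -496/(133*(3*x - 7)) + 439/(105*(2*x - 7)) + 91/(285*(x + 4))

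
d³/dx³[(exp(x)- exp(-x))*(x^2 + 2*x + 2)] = (x^2*exp(2*x) + x^2 + 8*x*exp(2*x) - 4*x + 14*exp(2*x) + 2)*exp(-x)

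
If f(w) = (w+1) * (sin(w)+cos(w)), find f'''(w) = w*sin(w) - w*cos(w) - 2*sin(w) - 4*cos(w)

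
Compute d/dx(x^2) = 2*x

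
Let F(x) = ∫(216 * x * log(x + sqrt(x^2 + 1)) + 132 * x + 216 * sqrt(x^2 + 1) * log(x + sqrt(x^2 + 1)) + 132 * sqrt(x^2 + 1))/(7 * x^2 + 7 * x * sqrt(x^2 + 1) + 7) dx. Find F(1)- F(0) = -108/7 - 12*log(1 + sqrt(2)) + 3*(6*log(1 + sqrt(2)) + 6)^2/7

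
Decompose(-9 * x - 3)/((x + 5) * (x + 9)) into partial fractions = -39/(2*(x + 9)) + 21/(2*(x + 5))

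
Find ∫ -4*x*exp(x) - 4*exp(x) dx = -4*x*exp(x) + C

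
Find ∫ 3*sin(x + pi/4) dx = -3*cos(x + pi/4) + C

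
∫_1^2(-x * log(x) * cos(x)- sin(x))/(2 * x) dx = -log(2)*sin(2)/2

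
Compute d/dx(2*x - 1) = 2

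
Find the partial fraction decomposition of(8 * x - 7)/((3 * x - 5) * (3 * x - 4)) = -11/(3*(3*x - 4)) + 19/(3*(3*x - 5))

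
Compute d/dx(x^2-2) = 2*x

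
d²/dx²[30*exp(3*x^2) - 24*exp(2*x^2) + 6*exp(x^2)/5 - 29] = 1080*x^2*exp(3*x^2) - 384*x^2*exp(2*x^2) + 24*x^2*exp(x^2)/5 + 180*exp(3*x^2) - 96*exp(2*x^2) + 12*exp(x^2)/5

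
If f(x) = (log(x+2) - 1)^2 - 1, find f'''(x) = (4*log(x + 2) - 10)/(x^3 + 6*x^2 + 12*x + 8)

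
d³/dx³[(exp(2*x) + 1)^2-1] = 64*exp(4*x) + 16*exp(2*x)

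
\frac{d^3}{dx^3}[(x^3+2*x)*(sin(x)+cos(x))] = sqrt(2)*x*(-x^2*cos(x + pi/4) - 9*x*sin(x + pi/4) + 16*cos(x + pi/4))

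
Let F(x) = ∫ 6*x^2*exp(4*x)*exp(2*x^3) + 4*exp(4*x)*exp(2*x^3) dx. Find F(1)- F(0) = -1 + exp(6)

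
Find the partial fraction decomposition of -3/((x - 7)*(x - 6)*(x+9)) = -1/(80*(x + 9)) + 1/(5*(x - 6)) - 3/(16*(x - 7))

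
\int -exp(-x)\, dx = exp(-x) + C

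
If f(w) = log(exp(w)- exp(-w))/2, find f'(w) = (exp(2*w) + 1)/(2*exp(2*w) - 2)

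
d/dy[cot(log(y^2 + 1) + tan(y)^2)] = -2*(y^2*sin(y)/cos(y)^3 + y + sin(y)/cos(y)^3)/((y^2 + 1)*sin(log(y^2 + 1) + tan(y)^2)^2)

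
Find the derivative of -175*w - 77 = -175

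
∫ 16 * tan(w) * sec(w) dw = 16*sec(w) + C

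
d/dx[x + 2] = 1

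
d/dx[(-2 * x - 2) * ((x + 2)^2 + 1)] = -6*x^2 - 20*x - 18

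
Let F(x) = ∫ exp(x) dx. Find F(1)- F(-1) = E - exp(-1)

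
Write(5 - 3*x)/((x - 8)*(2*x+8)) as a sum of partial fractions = -17/(24*(x + 4)) - 19/(24*(x - 8))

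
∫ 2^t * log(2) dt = 2^t + C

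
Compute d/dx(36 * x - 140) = 36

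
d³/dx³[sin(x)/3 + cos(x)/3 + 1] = sin(x)/3 - cos(x)/3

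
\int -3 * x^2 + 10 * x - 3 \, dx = -x^3 + 5*x^2 - 3*x + C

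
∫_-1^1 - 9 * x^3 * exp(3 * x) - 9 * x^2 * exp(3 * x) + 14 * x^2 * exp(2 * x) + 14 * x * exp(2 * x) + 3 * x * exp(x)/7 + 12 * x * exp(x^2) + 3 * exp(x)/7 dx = -3*exp(3) - 7*exp(-2) - 3*exp(-3) + 3*exp(-1)/7 + 3*E/7 + 7*exp(2)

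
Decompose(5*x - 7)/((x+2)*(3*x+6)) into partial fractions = 5/(3*(x + 2)) - 17/(3*(x + 2)^2)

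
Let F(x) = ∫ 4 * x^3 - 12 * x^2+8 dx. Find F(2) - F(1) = -5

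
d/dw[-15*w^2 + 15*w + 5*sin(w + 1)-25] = -30*w + 5*cos(w + 1) + 15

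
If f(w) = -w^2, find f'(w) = -2*w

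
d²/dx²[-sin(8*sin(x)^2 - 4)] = -32*(1 - cos(4*x))*sin(4*cos(2*x)) + 16*sin(x)^2*cos(4*cos(2*x)) - 16*cos(x)^2*cos(4*cos(2*x))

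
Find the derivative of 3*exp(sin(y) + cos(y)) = 3*sqrt(2)*exp(sin(y))*exp(cos(y))*cos(y + pi/4)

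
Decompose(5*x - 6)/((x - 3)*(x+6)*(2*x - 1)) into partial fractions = 14/(65*(2*x - 1)) - 4/(13*(x + 6)) + 1/(5*(x - 3))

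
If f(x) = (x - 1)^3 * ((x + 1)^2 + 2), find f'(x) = 5*x^4 - 4*x^3 - 8*x + 7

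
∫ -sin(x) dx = cos(x) + C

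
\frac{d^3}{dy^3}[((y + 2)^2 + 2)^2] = 24*y + 48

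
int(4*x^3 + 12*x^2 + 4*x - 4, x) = x^4 + 4*x^3 + 2*x^2 - 4*x + C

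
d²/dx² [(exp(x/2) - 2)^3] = 9*exp(3*x/2)/4 + 3*exp(x/2) - 6*exp(x)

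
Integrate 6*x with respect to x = 3*x^2 + C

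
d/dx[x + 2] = 1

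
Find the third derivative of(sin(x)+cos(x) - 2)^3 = -27*sqrt(2)*sin(3*x + pi/4)/2 + 48*cos(2*x) - 27*sqrt(2)*cos(x + pi/4)/2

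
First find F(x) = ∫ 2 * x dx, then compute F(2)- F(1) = 3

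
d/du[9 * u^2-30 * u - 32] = 18*u - 30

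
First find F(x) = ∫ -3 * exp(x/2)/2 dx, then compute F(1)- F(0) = 3 - 3*exp(1/2)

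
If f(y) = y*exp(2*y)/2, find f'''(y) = 4*y*exp(2*y) + 6*exp(2*y)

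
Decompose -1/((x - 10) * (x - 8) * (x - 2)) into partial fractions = -1/(48*(x - 2)) + 1/(12*(x - 8)) - 1/(16*(x - 10))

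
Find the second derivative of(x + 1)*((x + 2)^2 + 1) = 6*x + 10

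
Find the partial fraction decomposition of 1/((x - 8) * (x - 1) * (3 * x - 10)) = -9/(98*(3*x - 10)) + 1/(49*(x - 1)) + 1/(98*(x - 8))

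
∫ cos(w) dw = sin(w) + C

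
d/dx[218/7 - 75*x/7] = -75/7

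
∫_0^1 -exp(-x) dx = -1 + exp(-1)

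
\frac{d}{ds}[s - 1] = 1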